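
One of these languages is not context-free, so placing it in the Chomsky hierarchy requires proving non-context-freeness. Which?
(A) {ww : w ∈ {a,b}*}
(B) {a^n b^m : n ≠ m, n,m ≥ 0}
(A) {ww : w ∈ {a,b}*}

(A) {ww : w ∈ {a,b}*} requires the CFL pumping lemma.

- {a^n b^m : n ≠ m, n,m ≥ 0} is context-free (but not regular)
  • Can be shown non-regular with the regular pumping lemma
  • After pumping a's, we can make n = m

- {ww : w ∈ {a,b}*} is NOT context-free
  • Requires the CFL pumping lemma to prove
  • Even a PDA cannot compare two arbitrary halves symbol by symbol; CFL pumping on a^p b^p a^p b^p fails

The CFL pumping lemma is "stronger" in that it can prove non-membership
in the larger class of context-free languages.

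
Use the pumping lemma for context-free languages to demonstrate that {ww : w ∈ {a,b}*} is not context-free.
Assume for contradiction that L is context-free, and let p ≥ 1 be the pumping length given by the pumping lemma for CFLs.
Choose s = a^p b^p a^p b^p. Then s ∈ L (take w = a^p b^p) and |s| = 4p ≥ p.
By the CFL pumping lemma, s = uvxyz for some u, v, x, y, z with |vxy| ≤ p, |vy| ≥ 1, and uv^i xy^i z ∈ L for every i ≥ 0.

Write s as four blocks A₁ B₁ A₂ B₂ with A₁ = A₂ = a^p and B₁ = B₂ = b^p. Since |vxy| ≤ p, the window vxy lies inside at most two adjacent blocks. Take i = 0 and let t = uxz, so |t| = 4p − |vy| with 1 ≤ |vy| ≤ p. If |t| is odd, t ∉ L immediately, so assume |vy| is even (hence |vy| ≥ 2) and |t|/2 = 2p − |vy|/2, which satisfies p ≤ |t|/2 ≤ 2p − 1.

Case 1 (vxy inside A₁B₁): t = a^(p−j) b^(p−l) a^p b^p with j + l = |vy|. The second half of t has length < 2p, so it is a suffix of the trailing a^p b^p and ends in b; the first half is a^(p−j) b^(p−l) a^((j+l)/2), which ends in a because (j+l)/2 ≥ 1. The halves differ, so t ∉ L.

Case 2 (vxy inside B₁A₂, straddling the middle): t = a^p b^(p−j) a^(p−l) b^p with j + l = |vy|. If t = ww, then w is a prefix of t of length ≥ p, so w begins with a^p; and w is a suffix of t of length ≥ p, so w ends with b^p. That forces |w| ≥ 2p, contradicting |w| = |t|/2 ≤ 2p − 1. So t ∉ L.

Case 3 (vxy inside A₂B₂): t = a^p b^p a^(p−j) b^(p−l) with j + l = |vy|. The first half of t is a prefix of a^p b^p, so it begins with a; the second half is b^((j+l)/2) a^(p−j) b^(p−l), which begins with b. The halves differ, so t ∉ L.

In every case uv⁰xy⁰z = uxz ∉ L.

This contradicts the CFL pumping lemma, which requires uv^i xy^i z ∈ L for all i ≥ 0.
Hence L = {ww : w ∈ {a,b}*} is not context-free. ∎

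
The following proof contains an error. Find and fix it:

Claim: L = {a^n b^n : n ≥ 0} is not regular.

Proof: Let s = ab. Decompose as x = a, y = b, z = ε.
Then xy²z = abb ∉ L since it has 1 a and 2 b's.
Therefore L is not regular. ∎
Error: The string s = ab might be shorter than the pumping length p.

Correction: Choose s = a^p b^p to ensure |s| ≥ p. Also, the decomposition is wrong: with |xy| ≤ p, y cannot include b's when s starts with p a's.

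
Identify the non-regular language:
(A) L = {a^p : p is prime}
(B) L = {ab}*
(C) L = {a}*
(A) {a^p : p is prime}

(A) L = {a^p : p is prime} is NOT regular.

The pumping lemma can be used to prove this:
After pumping, the length becomes composite

The other languages are regular because they can be recognized by finite automata.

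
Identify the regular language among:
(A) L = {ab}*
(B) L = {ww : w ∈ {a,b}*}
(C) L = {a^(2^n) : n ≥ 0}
(A) {ab}*

(A) L = {ab}* is regular.

This can be recognized by a finite automaton (DFA/NFA).
Regular expressions like {ab}* define regular languages.

The other choices are not regular:
- {ww : w ∈ {a,b}*}: After pumping, the two halves no longer match
- {a^(2^n) : n ≥ 0}: After pumping, length is no longer a power of 2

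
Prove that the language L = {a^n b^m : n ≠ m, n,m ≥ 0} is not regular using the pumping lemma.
Assume for contradiction that L is regular, and let p ≥ 1 be the pumping length given by the pumping lemma.
Choose s = a^p b^(p + p!). Then s ∈ L because p ≠ p + p! (as p! ≥ 1), and |s| ≥ p.
By the pumping lemma, s = xyz for some x, y, z with |xy| ≤ p, |y| ≥ 1, and xy^i z ∈ L for every i ≥ 0.
Since |xy| ≤ p and the first p symbols of s are all a's, y = a^k for some k with 1 ≤ k ≤ p.
For every i ≥ 0, xy^i z = a^(p + (i − 1)k) b^(p + p!).

Because 1 ≤ k ≤ p, k divides p!. Let t = p!/k (a positive integer) and take i = t + 1.
Then the number of a's is p + tk = p + p!, which equals the number of b's.
So xy^(t+1) z = a^(p + p!) b^(p + p!) has equally many a's and b's and is NOT in L.

This contradicts the pumping lemma, which requires xy^i z ∈ L for all i ≥ 0.
Hence L = {a^n b^m : n ≠ m, n,m ≥ 0} is not regular. ∎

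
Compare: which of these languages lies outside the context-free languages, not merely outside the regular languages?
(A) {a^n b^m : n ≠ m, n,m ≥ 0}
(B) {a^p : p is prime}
(B) {a^p : p is prime}

(B) {a^p : p is prime} requires the CFL pumping lemma.

- {a^n b^m : n ≠ m, n,m ≥ 0} is context-free (but not regular)
  • Can be shown non-regular with the regular pumping lemma
  • After pumping a's, we can make n = m

- {a^p : p is prime} is NOT context-free
  • Requires the CFL pumping lemma to prove
  • The CFL pumping lemma also fails because prime gaps are unbounded

The CFL pumping lemma is "stronger" in that it can prove non-membership
in the larger class of context-free languages.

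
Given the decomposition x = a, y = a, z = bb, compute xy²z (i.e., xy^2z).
aaabb

Given x = 'a', y = 'a', z = 'bb' and i = 2:

xy^2z = x + y·y·...·y (2 times) + z
       = 'a' + 'a'^2 + 'bb'
       = 'a' + 'aa' + 'bb'
       = 'aaabb'

The pumped string is 'aaabb' with length 5.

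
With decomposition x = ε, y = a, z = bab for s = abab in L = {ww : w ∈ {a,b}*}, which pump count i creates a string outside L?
i = 0

xy⁰z = ε · ε · bab = bab; bab has odd length 3, so it cannot be written as ww and is not in L.
(Other choices also work, e.g. i = 2, 3; only i = 1 is guaranteed to stay in L since xy¹z = s.)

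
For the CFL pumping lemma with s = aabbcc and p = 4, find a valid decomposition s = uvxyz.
u='a', v='a', x='bb', y='c', z='c'

For s = aabbcc with pumping length p = 4:

One valid decomposition:
- u = 'a'
- v = 'a'
- x = 'bb'
- y = 'c'
- z = 'c'

Verification:
- uvxyz = 'a' + 'a' + 'bb' + 'c' + 'c' = aabbcc ✓
- |vxy| = |'abbc'| = 4 ≤ 4 ✓
- |vy| = |'ac'| = 2 > 0 ✓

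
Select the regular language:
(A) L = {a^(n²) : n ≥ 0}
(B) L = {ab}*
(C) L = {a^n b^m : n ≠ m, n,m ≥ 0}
(B) {ab}*

(B) L = {ab}* is regular.

This can be recognized by a finite automaton (DFA/NFA).
Regular expressions like {ab}* define regular languages.

The other choices are not regular:
- {a^n b^m : n ≠ m, n,m ≥ 0}: After pumping a's, we can make n = m
- {a^(n²) : n ≥ 0}: After pumping, length is no longer a perfect square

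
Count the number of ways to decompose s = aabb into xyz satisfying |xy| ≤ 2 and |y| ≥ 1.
3

For s = 'aabb' with pumping length p = 2:

Constraints: |xy| ≤ 2, |y| > 0

Valid decompositions (|xy| ≤ p, |y| ≥ 1):
  • x='', y='a', z='abb'
  • x='a', y='a', z='bb'
  • x='', y='aa', z='bb'

Total count: 3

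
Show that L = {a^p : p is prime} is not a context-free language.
Assume for contradiction that L is context-free, and let p ≥ 1 be the pumping length given by the pumping lemma for CFLs.
Choose a prime q with q ≥ p and let s = a^q. Then s ∈ L and |s| = q ≥ p.
By the CFL pumping lemma, s = uvxyz for some u, v, x, y, z with |vxy| ≤ p, |vy| ≥ 1, and uv^i xy^i z ∈ L for every i ≥ 0.
All symbols are a's, so only lengths matter: let k = |vy|, with 1 ≤ k ≤ p. Then |uv^i xy^i z| = q + (i − 1)k.

Take i = q + 1: the length is q + qk = q(k + 1).
Both factors satisfy q ≥ 2 and k + 1 ≥ 2, so q(k + 1) is composite and uv^(q+1) xy^(q+1) z ∉ L.

This contradicts the CFL pumping lemma, which requires uv^i xy^i z ∈ L for all i ≥ 0.
Hence L = {a^p : p is prime} is not context-free. ∎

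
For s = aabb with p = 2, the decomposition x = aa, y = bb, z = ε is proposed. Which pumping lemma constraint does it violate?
Violated: |xy| ≤ p

The decomposition x = aa, y = bb, z = ε for s = aabb with p = 2
violates the constraint: |xy| ≤ p

|xy| = |aabb| = 4 > 2 = p. The decomposition puts too many characters in xy.

Pumping lemma constraints:
1. xyz = s (decomposition is valid)
2. |xy| ≤ p
3. |y| > 0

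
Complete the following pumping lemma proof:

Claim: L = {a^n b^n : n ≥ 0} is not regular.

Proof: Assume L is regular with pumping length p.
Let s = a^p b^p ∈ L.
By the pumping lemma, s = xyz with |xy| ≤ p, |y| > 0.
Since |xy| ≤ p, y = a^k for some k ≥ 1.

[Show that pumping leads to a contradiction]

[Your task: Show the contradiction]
Consider xy²z = a^(p+k) b^p.

Since k ≥ 1, we have p + k > p.
So xy²z has more a's than b's: (p+k) a's vs p b's.
This means xy²z ∉ L because a^n b^n requires equal counts.

This contradicts the pumping lemma which states xy²z ∈ L.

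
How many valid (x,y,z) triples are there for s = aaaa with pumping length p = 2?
3

For s = 'aaaa' with pumping length p = 2:

Constraints: |xy| ≤ 2, |y| > 0

Valid decompositions (|xy| ≤ p, |y| ≥ 1):
  • x='', y='a', z='aaa'
  • x='a', y='a', z='aa'
  • x='', y='aa', z='aa'

Total count: 3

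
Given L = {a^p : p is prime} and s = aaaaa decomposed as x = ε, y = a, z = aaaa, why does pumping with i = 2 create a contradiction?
xy²z = aaaaaa ∉ L

Pumping with i = 2 replaces y = a by y² = aa:
- Original: s = xyz = aaaaa; aaaaa has length 5, which is prime, so it is in L
- Pumped: xy²z = ε · aa · aaaa = aaaaaa
- aaaaaa has length 6 = 2 × 3, which is not prime, so it is not in L

The pumping lemma would require xy²z ∈ L, so this decomposition yields a contradiction.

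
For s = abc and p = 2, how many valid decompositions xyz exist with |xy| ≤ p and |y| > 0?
3

For s = 'abc' with pumping length p = 2:

Constraints: |xy| ≤ 2, |y| > 0

Valid decompositions (|xy| ≤ p, |y| ≥ 1):
  • x='', y='a', z='bc'
  • x='a', y='b', z='c'
  • x='', y='ab', z='c'

Total count: 3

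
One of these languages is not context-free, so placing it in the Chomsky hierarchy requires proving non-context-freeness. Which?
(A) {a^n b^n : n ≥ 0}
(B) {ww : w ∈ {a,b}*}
(B) {ww : w ∈ {a,b}*}

(B) {ww : w ∈ {a,b}*} requires the CFL pumping lemma.

- {a^n b^n : n ≥ 0} is context-free (but not regular)
  • Can be shown non-regular with the regular pumping lemma
  • After pumping, the number of a's and b's become unequal

- {ww : w ∈ {a,b}*} is NOT context-free
  • Requires the CFL pumping lemma to prove
  • Even a PDA cannot compare two arbitrary halves symbol by symbol; CFL pumping on a^p b^p a^p b^p fails

The CFL pumping lemma is "stronger" in that it can prove non-membership
in the larger class of context-free languages.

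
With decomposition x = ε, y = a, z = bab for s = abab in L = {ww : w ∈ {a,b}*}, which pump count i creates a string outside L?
i = 0

xy⁰z = ε · ε · bab = bab; bab has odd length 3, so it cannot be written as ww and is not in L.
(Other choices also work, e.g. i = 2, 3; only i = 1 is guaranteed to stay in L since xy¹z = s.)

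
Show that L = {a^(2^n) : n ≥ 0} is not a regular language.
Assume for contradiction that L is regular, and let p ≥ 1 be the pumping length given by the pumping lemma.
Choose s = a^(2^p). Then s ∈ L and |s| = 2^p ≥ p.
By the pumping lemma, s = xyz for some x, y, z with |xy| ≤ p, |y| ≥ 1, and xy^i z ∈ L for every i ≥ 0.
Here y = a^k for some k with 1 ≤ k ≤ |xy| ≤ p, and p < 2^p.

Take i = 2: |xy²z| = 2^p + k.
Now 2^p < 2^p + k ≤ 2^p + p < 2^p + 2^p = 2^(p+1).
So |xy²z| lies strictly between the consecutive powers of two 2^p and 2^(p+1), hence is not a power of 2, and xy²z ∉ L.

This contradicts the pumping lemma, which requires xy^i z ∈ L for all i ≥ 0.
Hence L = {a^(2^n) : n ≥ 0} is not regular. ∎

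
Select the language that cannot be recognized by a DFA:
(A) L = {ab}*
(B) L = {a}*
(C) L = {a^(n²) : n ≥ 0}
(C) {a^(n²) : n ≥ 0}

(C) L = {a^(n²) : n ≥ 0} is NOT regular.

The pumping lemma can be used to prove this:
After pumping, length is no longer a perfect square

The other languages are regular because they can be recognized by finite automata.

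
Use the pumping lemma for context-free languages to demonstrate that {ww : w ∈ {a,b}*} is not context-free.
Assume for contradiction that L is context-free, and let p ≥ 1 be the pumping length given by the pumping lemma for CFLs.
Choose s = a^p b^p a^p b^p. Then s ∈ L (take w = a^p b^p) and |s| = 4p ≥ p.
By the CFL pumping lemma, s = uvxyz for some u, v, x, y, z with |vxy| ≤ p, |vy| ≥ 1, and uv^i xy^i z ∈ L for every i ≥ 0.

Write s as four blocks A₁ B₁ A₂ B₂ with A₁ = A₂ = a^p and B₁ = B₂ = b^p. Since |vxy| ≤ p, the window vxy lies inside at most two adjacent blocks. Take i = 0 and let t = uxz, so |t| = 4p − |vy| with 1 ≤ |vy| ≤ p. If |t| is odd, t ∉ L immediately, so assume |vy| is even (hence |vy| ≥ 2) and |t|/2 = 2p − |vy|/2, which satisfies p ≤ |t|/2 ≤ 2p − 1.

Case 1 (vxy inside A₁B₁): t = a^(p−j) b^(p−l) a^p b^p with j + l = |vy|. The second half of t has length < 2p, so it is a suffix of the trailing a^p b^p and ends in b; the first half is a^(p−j) b^(p−l) a^((j+l)/2), which ends in a because (j+l)/2 ≥ 1. The halves differ, so t ∉ L.

Case 2 (vxy inside B₁A₂, straddling the middle): t = a^p b^(p−j) a^(p−l) b^p with j + l = |vy|. If t = ww, then w is a prefix of t of length ≥ p, so w begins with a^p; and w is a suffix of t of length ≥ p, so w ends with b^p. That forces |w| ≥ 2p, contradicting |w| = |t|/2 ≤ 2p − 1. So t ∉ L.

Case 3 (vxy inside A₂B₂): t = a^p b^p a^(p−j) b^(p−l) with j + l = |vy|. The first half of t is a prefix of a^p b^p, so it begins with a; the second half is b^((j+l)/2) a^(p−j) b^(p−l), which begins with b. The halves differ, so t ∉ L.

In every case uv⁰xy⁰z = uxz ∉ L.

This contradicts the CFL pumping lemma, which requires uv^i xy^i z ∈ L for all i ≥ 0.
Hence L = {ww : w ∈ {a,b}*} is not context-free. ∎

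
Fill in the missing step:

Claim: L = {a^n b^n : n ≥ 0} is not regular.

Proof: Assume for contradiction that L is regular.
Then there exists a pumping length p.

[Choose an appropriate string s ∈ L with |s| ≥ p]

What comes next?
s = a^p b^p

This string is in L (has equal a's and b's) and has length 2p ≥ p.
Any decomposition xyz with |xy| ≤ p means y consists only of a's,
so pumping will unbalance the counts.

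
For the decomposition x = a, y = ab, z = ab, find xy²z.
aababab

Given x = 'a', y = 'ab', z = 'ab' and i = 2:

xy^2z = x + y·y·...·y (2 times) + z
       = 'a' + 'ab'^2 + 'ab'
       = 'a' + 'abab' + 'ab'
       = 'aababab'

The pumped string is 'aababab' with length 7.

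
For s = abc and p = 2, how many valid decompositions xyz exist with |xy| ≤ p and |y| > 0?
3

For s = 'abc' with pumping length p = 2:

Constraints: |xy| ≤ 2, |y| > 0

Valid decompositions (|xy| ≤ p, |y| ≥ 1):
  • x='', y='a', z='bc'
  • x='a', y='b', z='c'
  • x='', y='ab', z='c'

Total count: 3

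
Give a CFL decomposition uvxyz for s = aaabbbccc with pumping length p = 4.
u='aa', v='a', x='bb', y='b', z='ccc'

For s = aaabbbccc with pumping length p = 4:

One valid decomposition:
- u = 'aa'
- v = 'a'
- x = 'bb'
- y = 'b'
- z = 'ccc'

Verification:
- uvxyz = 'aa' + 'a' + 'bb' + 'b' + 'ccc' = aaabbbccc ✓
- |vxy| = |'abbb'| = 4 ≤ 4 ✓
- |vy| = |'ab'| = 2 > 0 ✓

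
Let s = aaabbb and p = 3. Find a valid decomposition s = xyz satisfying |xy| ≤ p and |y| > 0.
x = 'aa', y = 'a', z = 'bbb'

For s = aaabbb and p = 3, one valid decomposition is:
- x = 'aa' (length 2)
- y = 'a' (length 1)
- z = 'bbb' (length 3)

Verification:
- xyz = 'aa' + 'a' + 'bbb' = aaabbb ✓
- |xy| = 3 ≤ 3 ✓
- |y| = 1 > 0 ✓

All pumping lemma constraints are satisfied.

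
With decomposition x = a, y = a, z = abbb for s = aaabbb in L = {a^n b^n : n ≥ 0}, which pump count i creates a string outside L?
i = 3

xy³z = a · aaa · abbb = aaaaabbb; aaaaabbb has 5 a's and 3 b's; 5 ≠ 3, so it is not in L.
(Other choices also work, e.g. i = 0, 2; only i = 1 is guaranteed to stay in L since xy¹z = s.)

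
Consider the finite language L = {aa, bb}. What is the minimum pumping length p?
p = 3

For a finite language L, the pumping lemma holds vacuously if p > max|s| for s ∈ L.

The longest string in L = {aa, bb} has length 2.
If p = 3, then no string s ∈ L has |s| ≥ p, so the condition is vacuously true.

The minimum pumping length is p = 3.

Why no smaller p works: for any p ≤ 2, the longest string s ∈ L has |s| = 2 ≥ p, so it would
have to be pumpable; but pumping up (i = 2, 3, ...) produces ever longer strings, which cannot all lie in the
finite language L. So the pumping property fails for every p ≤ 2.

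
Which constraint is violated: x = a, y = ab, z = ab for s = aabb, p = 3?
Violated: xyz = s

The decomposition x = a, y = ab, z = ab for s = aabb with p = 3
violates the constraint: xyz = s

xyz = 'a' + 'ab' + 'ab' = 'aabab' ≠ 'aabb' = s. The decomposition doesn't reconstruct s.

Pumping lemma constraints:
1. xyz = s (decomposition is valid)
2. |xy| ≤ p
3. |y| > 0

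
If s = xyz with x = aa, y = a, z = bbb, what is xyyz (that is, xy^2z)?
aaaabbb

Given x = 'aa', y = 'a', z = 'bbb' and i = 2:

xy^2z = x + y·y·...·y (2 times) + z
       = 'aa' + 'a'^2 + 'bbb'
       = 'aa' + 'aa' + 'bbb'
       = 'aaaabbb'

The pumped string is 'aaaabbb' with length 7.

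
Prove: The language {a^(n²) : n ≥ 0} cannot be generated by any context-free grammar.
Assume for contradiction that L is context-free, and let p ≥ 1 be the pumping length given by the pumping lemma for CFLs.
Choose s = a^(p²). Then s ∈ L and |s| = p² ≥ p.
By the CFL pumping lemma, s = uvxyz for some u, v, x, y, z with |vxy| ≤ p, |vy| ≥ 1, and uv^i xy^i z ∈ L for every i ≥ 0.
All symbols are a's, so only lengths matter: let k = |vy|, with 1 ≤ k ≤ |vxy| ≤ p.

Take i = 2: |uv²xy²z| = p² + k, and p² < p² + k ≤ p² + p < (p + 1)².
So the length lies strictly between consecutive squares and is not a perfect square; uv²xy²z ∉ L.

This contradicts the CFL pumping lemma, which requires uv^i xy^i z ∈ L for all i ≥ 0.
Hence L = {a^(n²) : n ≥ 0} is not context-free. ∎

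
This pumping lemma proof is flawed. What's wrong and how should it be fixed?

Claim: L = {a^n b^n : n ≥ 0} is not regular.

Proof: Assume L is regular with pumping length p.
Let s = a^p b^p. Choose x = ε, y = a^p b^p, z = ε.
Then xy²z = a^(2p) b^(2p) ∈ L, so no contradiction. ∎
Error: The decomposition violates |xy| ≤ p. With y = a^p b^p, |xy| = |y| = 2p > p. (The proof also miscomputes xy²z, which would be a^p b^p a^p b^p rather than a^(2p) b^(2p), and it wrongly treats one harmless decomposition as settling the matter — the prover does not get to choose the decomposition.)

Correction: The pumping lemma requires |xy| ≤ p, and the argument must handle every decomposition satisfying |xy| ≤ p, |y| ≥ 1. Since s starts with p a's, any such y consists only of a's, say y = a^k with k ≥ 1. Then xy²z = a^(p+k) b^p has unequal numbers of a's and b's, so xy²z ∉ L — the required contradiction.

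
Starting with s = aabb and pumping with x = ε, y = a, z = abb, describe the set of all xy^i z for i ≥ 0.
{xy^i z : i ≥ 0} = {a^(i+1) b^2 : i ≥ 0} = {abb, aabb, aaabb, ...}

With x = ε, y = a, z = abb: Starting with aabb and pumping the first 'a' (z = abb keeps the second 'a'), we get strings with i+1 a's followed by 2 b's for i = 0, 1, 2, ...; note bb is not produced because z always contributes one a.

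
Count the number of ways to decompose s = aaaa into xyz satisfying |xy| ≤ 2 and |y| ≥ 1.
3

For s = 'aaaa' with pumping length p = 2:

Constraints: |xy| ≤ 2, |y| > 0

Valid decompositions (|xy| ≤ p, |y| ≥ 1):
  • x='', y='a', z='aaa'
  • x='a', y='a', z='aa'
  • x='', y='aa', z='aa'

Total count: 3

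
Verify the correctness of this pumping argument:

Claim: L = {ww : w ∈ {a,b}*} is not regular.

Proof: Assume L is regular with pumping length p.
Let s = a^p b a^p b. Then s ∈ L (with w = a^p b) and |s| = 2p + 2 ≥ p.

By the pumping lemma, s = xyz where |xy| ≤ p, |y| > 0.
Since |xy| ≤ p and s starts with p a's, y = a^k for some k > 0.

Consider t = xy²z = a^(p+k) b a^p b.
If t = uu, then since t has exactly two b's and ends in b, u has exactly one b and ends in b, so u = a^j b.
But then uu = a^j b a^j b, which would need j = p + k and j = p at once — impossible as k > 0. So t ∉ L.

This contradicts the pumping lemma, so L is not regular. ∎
The proof is correct.

This proof is valid because:
1. s = a^p b a^p b is in L and is chosen in terms of p, so |s| ≥ p holds for every p
2. The decomposition analysis is correct: |xy| ≤ p forces y to lie inside the leading a's
3. The contradiction is valid: the argument shows a^(p+k) b a^p b cannot be split into two equal halves
4. The conclusion follows logically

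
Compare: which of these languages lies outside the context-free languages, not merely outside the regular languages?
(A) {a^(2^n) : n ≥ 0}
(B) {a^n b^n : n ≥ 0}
(A) {a^(2^n) : n ≥ 0}

(A) {a^(2^n) : n ≥ 0} requires the CFL pumping lemma.

- {a^n b^n : n ≥ 0} is context-free (but not regular)
  • Can be shown non-regular with the regular pumping lemma
  • After pumping, the number of a's and b's become unequal

- {a^(2^n) : n ≥ 0} is NOT context-free
  • Requires the CFL pumping lemma to prove
  • Gaps between powers of 2 grow exponentially

The CFL pumping lemma is "stronger" in that it can prove non-membership
in the larger class of context-free languages.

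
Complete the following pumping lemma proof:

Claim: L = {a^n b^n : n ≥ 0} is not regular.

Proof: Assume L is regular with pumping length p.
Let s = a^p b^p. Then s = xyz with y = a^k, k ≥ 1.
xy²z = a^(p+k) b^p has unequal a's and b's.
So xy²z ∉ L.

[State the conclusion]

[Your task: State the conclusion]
This contradicts the pumping lemma for regular languages,
which guarantees xy^i z ∈ L for all i ≥ 0.

Since our assumption that L is regular leads to a contradiction,
we conclude that L = {a^n b^n : n ≥ 0} is NOT regular. ∎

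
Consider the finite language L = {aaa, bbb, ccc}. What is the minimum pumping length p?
p = 4

For a finite language L, the pumping lemma holds vacuously if p > max|s| for s ∈ L.

The longest string in L = {aaa, bbb, ccc} has length 3.
If p = 4, then no string s ∈ L has |s| ≥ p, so the condition is vacuously true.

The minimum pumping length is p = 4.

Why no smaller p works: for any p ≤ 3, the longest string s ∈ L has |s| = 3 ≥ p, so it would
have to be pumpable; but pumping up (i = 2, 3, ...) produces ever longer strings, which cannot all lie in the
finite language L. So the pumping property fails for every p ≤ 3.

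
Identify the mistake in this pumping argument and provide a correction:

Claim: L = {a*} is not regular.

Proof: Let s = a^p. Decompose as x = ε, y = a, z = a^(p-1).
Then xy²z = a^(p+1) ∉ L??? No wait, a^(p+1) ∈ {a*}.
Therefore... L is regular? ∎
Error: The proof attempts to show a*  is not regular, but a* IS regular!

Correction: a* is a regular language (recognized by a simple DFA with one accepting state and self-loop on 'a'). The pumping lemma can only prove non-regularity, not regularity. For regular languages, pumping always works.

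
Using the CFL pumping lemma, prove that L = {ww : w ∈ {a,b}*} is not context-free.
Assume for contradiction that L is context-free, and let p ≥ 1 be the pumping length given by the pumping lemma for CFLs.
Choose s = a^p b^p a^p b^p. Then s ∈ L (take w = a^p b^p) and |s| = 4p ≥ p.
By the CFL pumping lemma, s = uvxyz for some u, v, x, y, z with |vxy| ≤ p, |vy| ≥ 1, and uv^i xy^i z ∈ L for every i ≥ 0.

Write s as four blocks A₁ B₁ A₂ B₂ with A₁ = A₂ = a^p and B₁ = B₂ = b^p. Since |vxy| ≤ p, the window vxy lies inside at most two adjacent blocks. Take i = 0 and let t = uxz, so |t| = 4p − |vy| with 1 ≤ |vy| ≤ p. If |t| is odd, t ∉ L immediately, so assume |vy| is even (hence |vy| ≥ 2) and |t|/2 = 2p − |vy|/2, which satisfies p ≤ |t|/2 ≤ 2p − 1.

Case 1 (vxy inside A₁B₁): t = a^(p−j) b^(p−l) a^p b^p with j + l = |vy|. The second half of t has length < 2p, so it is a suffix of the trailing a^p b^p and ends in b; the first half is a^(p−j) b^(p−l) a^((j+l)/2), which ends in a because (j+l)/2 ≥ 1. The halves differ, so t ∉ L.

Case 2 (vxy inside B₁A₂, straddling the middle): t = a^p b^(p−j) a^(p−l) b^p with j + l = |vy|. If t = ww, then w is a prefix of t of length ≥ p, so w begins with a^p; and w is a suffix of t of length ≥ p, so w ends with b^p. That forces |w| ≥ 2p, contradicting |w| = |t|/2 ≤ 2p − 1. So t ∉ L.

Case 3 (vxy inside A₂B₂): t = a^p b^p a^(p−j) b^(p−l) with j + l = |vy|. The first half of t is a prefix of a^p b^p, so it begins with a; the second half is b^((j+l)/2) a^(p−j) b^(p−l), which begins with b. The halves differ, so t ∉ L.

In every case uv⁰xy⁰z = uxz ∉ L.

This contradicts the CFL pumping lemma, which requires uv^i xy^i z ∈ L for all i ≥ 0.
Hence L = {ww : w ∈ {a,b}*} is not context-free. ∎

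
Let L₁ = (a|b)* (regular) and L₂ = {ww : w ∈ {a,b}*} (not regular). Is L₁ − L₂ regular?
No — L₁ − L₂ is not regular.

L₁ − L₂ is the complement of {ww} within {a,b}*. If it were regular, its complement {ww} would be regular as well (regular languages are closed under complement) — contradiction. So L₁ − L₂ is not regular.

Note that the bare facts "L₁ regular, L₂ non-regular" do not settle the question by themselves: the closure of regular languages under ∪, ∩, complement and difference applies only when BOTH operands are regular. With a non-regular operand the result can come out regular or non-regular depending on the specific languages, so one has to work out L₁ − L₂ for this particular pair, as above.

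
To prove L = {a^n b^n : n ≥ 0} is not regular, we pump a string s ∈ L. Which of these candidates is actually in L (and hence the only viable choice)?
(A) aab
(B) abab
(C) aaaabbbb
(C) aaaabbbb

The pumping lemma is applied to a string s that lies in L, so first check membership of each option:
- (A) aab has 2 a's and 1 b's; 2 ≠ 1, so it is not in L ✗
- (B) abab has an a after a b, so it is not of the form a^n b^n and is not in L ✗
- (C) aaaabbbb = a^4 b^4 has equal counts (4 = 4), so it is in L ✓

Only (C) aaaabbbb is in L, so it is the only candidate that could play the role of s.
(In a complete proof one picks s in terms of the pumping length p so that |s| ≥ p is guaranteed; a fixed string like aaaabbbb illustrates the shape of such an s.)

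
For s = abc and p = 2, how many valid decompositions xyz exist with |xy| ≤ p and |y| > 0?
3

For s = 'abc' with pumping length p = 2:

Constraints: |xy| ≤ 2, |y| > 0

Valid decompositions (|xy| ≤ p, |y| ≥ 1):
  • x='', y='a', z='bc'
  • x='a', y='b', z='c'
  • x='', y='ab', z='c'

Total count: 3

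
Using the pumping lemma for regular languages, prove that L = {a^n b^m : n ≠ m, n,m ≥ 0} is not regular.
Assume for contradiction that L is regular, and let p ≥ 1 be the pumping length given by the pumping lemma.
Choose s = a^p b^(p + p!). Then s ∈ L because p ≠ p + p! (as p! ≥ 1), and |s| ≥ p.
By the pumping lemma, s = xyz for some x, y, z with |xy| ≤ p, |y| ≥ 1, and xy^i z ∈ L for every i ≥ 0.
Since |xy| ≤ p and the first p symbols of s are all a's, y = a^k for some k with 1 ≤ k ≤ p.
For every i ≥ 0, xy^i z = a^(p + (i − 1)k) b^(p + p!).

Because 1 ≤ k ≤ p, k divides p!. Let t = p!/k (a positive integer) and take i = t + 1.
Then the number of a's is p + tk = p + p!, which equals the number of b's.
So xy^(t+1) z = a^(p + p!) b^(p + p!) has equally many a's and b's and is NOT in L.

This contradicts the pumping lemma, which requires xy^i z ∈ L for all i ≥ 0.
Hence L = {a^n b^m : n ≠ m, n,m ≥ 0} is not regular. ∎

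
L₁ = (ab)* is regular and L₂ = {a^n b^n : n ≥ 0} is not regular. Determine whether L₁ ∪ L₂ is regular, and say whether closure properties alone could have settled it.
No — L₁ ∪ L₂ is not regular.

Let U = (ab)* ∪ {a^n b^n}. If U were regular, then U ∩ aa*bb* would be regular (closure under intersection with a regular language). But (ab)* ∩ aa*bb* = {ab} and {a^n b^n} ∩ aa*bb* = {a^n b^n : n ≥ 1}, so U ∩ aa*bb* = {a^n b^n : n ≥ 1}, which is not regular. Hence U is not regular.

Note that the bare facts "L₁ regular, L₂ non-regular" do not settle the question by themselves: the closure of regular languages under ∪, ∩, complement and difference applies only when BOTH operands are regular. With a non-regular operand the result can come out regular or non-regular depending on the specific languages, so one has to work out L₁ ∪ L₂ for this particular pair, as above.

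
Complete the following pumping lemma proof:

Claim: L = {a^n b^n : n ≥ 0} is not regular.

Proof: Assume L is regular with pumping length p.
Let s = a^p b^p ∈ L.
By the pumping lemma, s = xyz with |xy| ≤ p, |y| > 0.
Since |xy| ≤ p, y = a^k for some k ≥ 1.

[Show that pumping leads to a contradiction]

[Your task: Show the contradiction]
Consider xy²z = a^(p+k) b^p.

Since k ≥ 1, we have p + k > p.
So xy²z has more a's than b's: (p+k) a's vs p b's.
This means xy²z ∉ L because a^n b^n requires equal counts.

This contradicts the pumping lemma which states xy²z ∈ L.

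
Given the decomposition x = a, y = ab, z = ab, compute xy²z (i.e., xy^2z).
aababab

Given x = 'a', y = 'ab', z = 'ab' and i = 2:

xy^2z = x + y·y·...·y (2 times) + z
       = 'a' + 'ab'^2 + 'ab'
       = 'a' + 'abab' + 'ab'
       = 'aababab'

The pumped string is 'aababab' with length 7.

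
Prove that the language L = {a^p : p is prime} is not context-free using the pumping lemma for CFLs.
Assume for contradiction that L is context-free, and let p ≥ 1 be the pumping length given by the pumping lemma for CFLs.
Choose a prime q with q ≥ p and let s = a^q. Then s ∈ L and |s| = q ≥ p.
By the CFL pumping lemma, s = uvxyz for some u, v, x, y, z with |vxy| ≤ p, |vy| ≥ 1, and uv^i xy^i z ∈ L for every i ≥ 0.
All symbols are a's, so only lengths matter: let k = |vy|, with 1 ≤ k ≤ p. Then |uv^i xy^i z| = q + (i − 1)k.

Take i = q + 1: the length is q + qk = q(k + 1).
Both factors satisfy q ≥ 2 and k + 1 ≥ 2, so q(k + 1) is composite and uv^(q+1) xy^(q+1) z ∉ L.

This contradicts the CFL pumping lemma, which requires uv^i xy^i z ∈ L for all i ≥ 0.
Hence L = {a^p : p is prime} is not context-free. ∎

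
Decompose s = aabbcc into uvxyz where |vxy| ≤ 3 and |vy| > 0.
u='aa', v='b', x='b', y='c', z='c'

For s = aabbcc with pumping length p = 3:

One valid decomposition:
- u = 'aa'
- v = 'b'
- x = 'b'
- y = 'c'
- z = 'c'

Verification:
- uvxyz = 'aa' + 'b' + 'b' + 'c' + 'c' = aabbcc ✓
- |vxy| = |'bbc'| = 3 ≤ 3 ✓
- |vy| = |'bc'| = 2 > 0 ✓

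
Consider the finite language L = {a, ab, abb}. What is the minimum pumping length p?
p = 4

For a finite language L, the pumping lemma holds vacuously if p > max|s| for s ∈ L.

The longest string in L = {a, ab, abb} has length 3.
If p = 4, then no string s ∈ L has |s| ≥ p, so the condition is vacuously true.

The minimum pumping length is p = 4.

Why no smaller p works: for any p ≤ 3, the longest string s ∈ L has |s| = 3 ≥ p, so it would
have to be pumpable; but pumping up (i = 2, 3, ...) produces ever longer strings, which cannot all lie in the
finite language L. So the pumping property fails for every p ≤ 3.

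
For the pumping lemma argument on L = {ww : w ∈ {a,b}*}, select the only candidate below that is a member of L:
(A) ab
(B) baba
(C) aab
(B) baba

The pumping lemma is applied to a string s that lies in L, so first check membership of each option:
- (A) ab has length 2; its halves are a and b, which differ, so it is not in L ✗
- (B) baba splits into halves ba · ba, which are equal, so it is in L (w = ba) ✓
- (C) aab has odd length 3, so it cannot be written as ww and is not in L ✗

Only (B) baba is in L, so it is the only candidate that could play the role of s.
(In a complete proof one picks s in terms of the pumping length p so that |s| ≥ p is guaranteed; a fixed string like baba illustrates the shape of such an s.)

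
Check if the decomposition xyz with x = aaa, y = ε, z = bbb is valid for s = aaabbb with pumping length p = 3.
Violated: |y| > 0

The decomposition x = aaa, y = ε, z = bbb for s = aaabbb with p = 3
violates the constraint: |y| > 0

|y| = 0, but the pumping lemma requires |y| > 0 (y must be non-empty).

Pumping lemma constraints:
1. xyz = s (decomposition is valid)
2. |xy| ≤ p
3. |y| > 0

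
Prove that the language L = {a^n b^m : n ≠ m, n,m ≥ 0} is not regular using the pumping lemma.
Assume for contradiction that L is regular, and let p ≥ 1 be the pumping length given by the pumping lemma.
Choose s = a^p b^(p + p!). Then s ∈ L because p ≠ p + p! (as p! ≥ 1), and |s| ≥ p.
By the pumping lemma, s = xyz for some x, y, z with |xy| ≤ p, |y| ≥ 1, and xy^i z ∈ L for every i ≥ 0.
Since |xy| ≤ p and the first p symbols of s are all a's, y = a^k for some k with 1 ≤ k ≤ p.
For every i ≥ 0, xy^i z = a^(p + (i − 1)k) b^(p + p!).

Because 1 ≤ k ≤ p, k divides p!. Let t = p!/k (a positive integer) and take i = t + 1.
Then the number of a's is p + tk = p + p!, which equals the number of b's.
So xy^(t+1) z = a^(p + p!) b^(p + p!) has equally many a's and b's and is NOT in L.

This contradicts the pumping lemma, which requires xy^i z ∈ L for all i ≥ 0.
Hence L = {a^n b^m : n ≠ m, n,m ≥ 0} is not regular. ∎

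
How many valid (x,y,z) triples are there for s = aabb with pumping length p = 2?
3

For s = 'aabb' with pumping length p = 2:

Constraints: |xy| ≤ 2, |y| > 0

Valid decompositions (|xy| ≤ p, |y| ≥ 1):
  • x='', y='a', z='abb'
  • x='a', y='a', z='bb'
  • x='', y='aa', z='bb'

Total count: 3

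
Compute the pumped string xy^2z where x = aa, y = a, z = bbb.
aaaabbb

Given x = 'aa', y = 'a', z = 'bbb' and i = 2:

xy^2z = x + y·y·...·y (2 times) + z
       = 'aa' + 'a'^2 + 'bbb'
       = 'aa' + 'aa' + 'bbb'
       = 'aaaabbb'

The pumped string is 'aaaabbb' with length 7.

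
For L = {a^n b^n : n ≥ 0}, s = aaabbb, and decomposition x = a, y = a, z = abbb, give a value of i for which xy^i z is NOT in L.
i = 0

xy⁰z = a · ε · abbb = aabbb; aabbb has 2 a's and 3 b's; 2 ≠ 3, so it is not in L.
(Other choices also work, e.g. i = 2, 3; only i = 1 is guaranteed to stay in L since xy¹z = s.)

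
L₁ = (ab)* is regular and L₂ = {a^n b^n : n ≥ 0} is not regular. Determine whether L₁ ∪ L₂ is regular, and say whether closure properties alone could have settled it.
No — L₁ ∪ L₂ is not regular.

Let U = (ab)* ∪ {a^n b^n}. If U were regular, then U ∩ aa*bb* would be regular (closure under intersection with a regular language). But (ab)* ∩ aa*bb* = {ab} and {a^n b^n} ∩ aa*bb* = {a^n b^n : n ≥ 1}, so U ∩ aa*bb* = {a^n b^n : n ≥ 1}, which is not regular. Hence U is not regular.

Note that the bare facts "L₁ regular, L₂ non-regular" do not settle the question by themselves: the closure of regular languages under ∪, ∩, complement and difference applies only when BOTH operands are regular. With a non-regular operand the result can come out regular or non-regular depending on the specific languages, so one has to work out L₁ ∪ L₂ for this particular pair, as above.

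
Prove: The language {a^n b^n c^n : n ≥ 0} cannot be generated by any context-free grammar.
Assume for contradiction that L is context-free, and let p ≥ 1 be the pumping length given by the pumping lemma for CFLs.
Choose s = a^p b^p c^p. Then s ∈ L and |s| = 3p ≥ p.
By the CFL pumping lemma, s = uvxyz for some u, v, x, y, z with |vxy| ≤ p, |vy| ≥ 1, and uv^i xy^i z ∈ L for every i ≥ 0.

Because |vxy| ≤ p, the window vxy cannot contain both an a and a c: any substring of s containing both must include the entire block b^p plus at least one a and one c, so it has length ≥ p + 2 > p.
Hence at least one of the letters a, c does not occur in vy at all.

Take i = 0: the string uxz is obtained from s by deleting |vy| ≥ 1 symbols, so |uxz| = 3p − |vy| < 3p.
But the letter (a or c) that does not occur in vy still occurs exactly p times in uxz. Every string of L with exactly p copies of some letter is a^p b^p c^p, of length 3p. Since |uxz| < 3p, uxz ∉ L.

This contradicts the CFL pumping lemma, which requires uv^i xy^i z ∈ L for all i ≥ 0.
Hence L = {a^n b^n c^n : n ≥ 0} is not context-free. ∎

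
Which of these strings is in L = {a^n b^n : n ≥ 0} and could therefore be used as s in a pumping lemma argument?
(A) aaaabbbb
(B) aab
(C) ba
(A) aaaabbbb

The pumping lemma is applied to a string s that lies in L, so first check membership of each option:
- (A) aaaabbbb = a^4 b^4 has equal counts (4 = 4), so it is in L ✓
- (B) aab has 2 a's and 1 b's; 2 ≠ 1, so it is not in L ✗
- (C) ba has an a after a b, so it is not of the form a^n b^n and is not in L ✗

Only (A) aaaabbbb is in L, so it is the only candidate that could play the role of s.
(In a complete proof one picks s in terms of the pumping length p so that |s| ≥ p is guaranteed; a fixed string like aaaabbbb illustrates the shape of such an s.)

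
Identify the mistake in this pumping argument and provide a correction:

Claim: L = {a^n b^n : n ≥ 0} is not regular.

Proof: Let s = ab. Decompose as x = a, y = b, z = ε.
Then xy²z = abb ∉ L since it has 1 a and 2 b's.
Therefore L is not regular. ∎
Error: The string s = ab might be shorter than the pumping length p.

Correction: Choose s = a^p b^p to ensure |s| ≥ p. Also, the decomposition is wrong: with |xy| ≤ p, y cannot include b's when s starts with p a's.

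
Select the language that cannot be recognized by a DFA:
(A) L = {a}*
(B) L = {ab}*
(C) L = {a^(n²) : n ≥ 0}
(C) {a^(n²) : n ≥ 0}

(C) L = {a^(n²) : n ≥ 0} is NOT regular.

The pumping lemma can be used to prove this:
After pumping, length is no longer a perfect square

The other languages are regular because they can be recognized by finite automata.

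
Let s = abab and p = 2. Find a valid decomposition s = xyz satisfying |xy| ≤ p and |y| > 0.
x = '', y = 'a', z = 'bab'

For s = abab and p = 2, one valid decomposition is:
- x = '' (length 0)
- y = 'a' (length 1)
- z = 'bab' (length 3)

Verification:
- xyz = '' + 'a' + 'bab' = abab ✓
- |xy| = 1 ≤ 2 ✓
- |y| = 1 > 0 ✓

All pumping lemma constraints are satisfied.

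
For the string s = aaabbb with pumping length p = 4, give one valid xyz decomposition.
x = 'a', y = 'aa', z = 'bbb'

For s = aaabbb and p = 4, one valid decomposition is:
- x = 'a' (length 1)
- y = 'aa' (length 2)
- z = 'bbb' (length 3)

Verification:
- xyz = 'a' + 'aa' + 'bbb' = aaabbb ✓
- |xy| = 3 ≤ 4 ✓
- |y| = 2 > 0 ✓

All pumping lemma constraints are satisfied.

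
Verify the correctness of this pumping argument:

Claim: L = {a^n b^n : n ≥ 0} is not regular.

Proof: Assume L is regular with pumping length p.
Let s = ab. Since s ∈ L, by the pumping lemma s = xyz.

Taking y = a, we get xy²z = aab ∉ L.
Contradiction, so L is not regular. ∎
The proof is INCORRECT.

Error: The string s = ab may be shorter than p.
The pumping lemma only applies to strings with |s| ≥ p, and p is not under our control.
We must choose s in terms of p, e.g. s = a^p b^p, to ensure |s| ≥ p.
(The proof also fixes one particular y; a valid argument must handle every decomposition with |xy| ≤ p and |y| ≥ 1 — for s = a^p b^p this forces y = a^k, and then xy²z = a^(p+k) b^p ∉ L.)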